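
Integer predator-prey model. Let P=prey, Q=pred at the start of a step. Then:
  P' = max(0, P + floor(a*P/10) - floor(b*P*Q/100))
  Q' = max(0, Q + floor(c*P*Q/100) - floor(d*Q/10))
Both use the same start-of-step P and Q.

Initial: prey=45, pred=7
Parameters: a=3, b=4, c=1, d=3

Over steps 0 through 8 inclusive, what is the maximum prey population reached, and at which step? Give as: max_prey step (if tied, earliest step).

Step 1: prey: 45+13-12=46; pred: 7+3-2=8
Step 2: prey: 46+13-14=45; pred: 8+3-2=9
Step 3: prey: 45+13-16=42; pred: 9+4-2=11
Step 4: prey: 42+12-18=36; pred: 11+4-3=12
Step 5: prey: 36+10-17=29; pred: 12+4-3=13
Step 6: prey: 29+8-15=22; pred: 13+3-3=13
Step 7: prey: 22+6-11=17; pred: 13+2-3=12
Step 8: prey: 17+5-8=14; pred: 12+2-3=11
Max prey = 46 at step 1

Answer: 46 1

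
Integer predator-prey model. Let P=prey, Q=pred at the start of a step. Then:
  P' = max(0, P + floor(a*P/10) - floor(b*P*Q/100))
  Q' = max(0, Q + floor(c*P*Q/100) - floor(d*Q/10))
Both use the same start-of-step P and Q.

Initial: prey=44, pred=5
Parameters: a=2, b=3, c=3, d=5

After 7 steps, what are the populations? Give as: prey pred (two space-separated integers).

Answer: 0 8

Derivation:
Step 1: prey: 44+8-6=46; pred: 5+6-2=9
Step 2: prey: 46+9-12=43; pred: 9+12-4=17
Step 3: prey: 43+8-21=30; pred: 17+21-8=30
Step 4: prey: 30+6-27=9; pred: 30+27-15=42
Step 5: prey: 9+1-11=0; pred: 42+11-21=32
Step 6: prey: 0+0-0=0; pred: 32+0-16=16
Step 7: prey: 0+0-0=0; pred: 16+0-8=8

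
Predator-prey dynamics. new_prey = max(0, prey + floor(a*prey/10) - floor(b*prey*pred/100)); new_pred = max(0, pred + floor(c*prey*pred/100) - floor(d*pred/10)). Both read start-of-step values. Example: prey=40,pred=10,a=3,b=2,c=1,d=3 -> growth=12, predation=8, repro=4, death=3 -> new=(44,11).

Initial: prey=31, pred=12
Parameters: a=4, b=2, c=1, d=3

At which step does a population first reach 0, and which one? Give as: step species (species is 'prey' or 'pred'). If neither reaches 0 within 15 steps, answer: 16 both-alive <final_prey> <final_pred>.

Answer: 16 both-alive 7 10

Derivation:
Step 1: prey: 31+12-7=36; pred: 12+3-3=12
Step 2: prey: 36+14-8=42; pred: 12+4-3=13
Step 3: prey: 42+16-10=48; pred: 13+5-3=15
Step 4: prey: 48+19-14=53; pred: 15+7-4=18
Step 5: prey: 53+21-19=55; pred: 18+9-5=22
Step 6: prey: 55+22-24=53; pred: 22+12-6=28
Step 7: prey: 53+21-29=45; pred: 28+14-8=34
Step 8: prey: 45+18-30=33; pred: 34+15-10=39
Step 9: prey: 33+13-25=21; pred: 39+12-11=40
Step 10: prey: 21+8-16=13; pred: 40+8-12=36
Step 11: prey: 13+5-9=9; pred: 36+4-10=30
Step 12: prey: 9+3-5=7; pred: 30+2-9=23
Step 13: prey: 7+2-3=6; pred: 23+1-6=18
Step 14: prey: 6+2-2=6; pred: 18+1-5=14
Step 15: prey: 6+2-1=7; pred: 14+0-4=10
No extinction within 15 steps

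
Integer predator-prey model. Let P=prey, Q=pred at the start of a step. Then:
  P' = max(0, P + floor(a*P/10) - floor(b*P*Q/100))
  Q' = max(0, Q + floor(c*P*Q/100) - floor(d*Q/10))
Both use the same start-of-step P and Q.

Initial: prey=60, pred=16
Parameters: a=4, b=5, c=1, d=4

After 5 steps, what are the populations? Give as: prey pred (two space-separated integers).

Answer: 6 6

Derivation:
Step 1: prey: 60+24-48=36; pred: 16+9-6=19
Step 2: prey: 36+14-34=16; pred: 19+6-7=18
Step 3: prey: 16+6-14=8; pred: 18+2-7=13
Step 4: prey: 8+3-5=6; pred: 13+1-5=9
Step 5: prey: 6+2-2=6; pred: 9+0-3=6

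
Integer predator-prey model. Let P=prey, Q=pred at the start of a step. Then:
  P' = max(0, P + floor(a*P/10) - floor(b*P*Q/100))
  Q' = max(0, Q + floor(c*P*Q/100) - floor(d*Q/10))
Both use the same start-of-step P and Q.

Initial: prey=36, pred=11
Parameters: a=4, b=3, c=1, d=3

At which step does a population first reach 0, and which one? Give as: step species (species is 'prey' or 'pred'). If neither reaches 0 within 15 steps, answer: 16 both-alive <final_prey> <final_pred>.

Answer: 16 both-alive 21 7

Derivation:
Step 1: prey: 36+14-11=39; pred: 11+3-3=11
Step 2: prey: 39+15-12=42; pred: 11+4-3=12
Step 3: prey: 42+16-15=43; pred: 12+5-3=14
Step 4: prey: 43+17-18=42; pred: 14+6-4=16
Step 5: prey: 42+16-20=38; pred: 16+6-4=18
Step 6: prey: 38+15-20=33; pred: 18+6-5=19
Step 7: prey: 33+13-18=28; pred: 19+6-5=20
Step 8: prey: 28+11-16=23; pred: 20+5-6=19
Step 9: prey: 23+9-13=19; pred: 19+4-5=18
Step 10: prey: 19+7-10=16; pred: 18+3-5=16
Step 11: prey: 16+6-7=15; pred: 16+2-4=14
Step 12: prey: 15+6-6=15; pred: 14+2-4=12
Step 13: prey: 15+6-5=16; pred: 12+1-3=10
Step 14: prey: 16+6-4=18; pred: 10+1-3=8
Step 15: prey: 18+7-4=21; pred: 8+1-2=7
No extinction within 15 steps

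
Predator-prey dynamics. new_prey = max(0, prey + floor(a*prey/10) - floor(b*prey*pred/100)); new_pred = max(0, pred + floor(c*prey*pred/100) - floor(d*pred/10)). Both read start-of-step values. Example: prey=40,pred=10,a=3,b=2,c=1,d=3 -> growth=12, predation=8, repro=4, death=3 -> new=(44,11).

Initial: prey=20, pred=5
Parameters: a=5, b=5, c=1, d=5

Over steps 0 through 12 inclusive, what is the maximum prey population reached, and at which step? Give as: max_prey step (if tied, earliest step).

Step 1: prey: 20+10-5=25; pred: 5+1-2=4
Step 2: prey: 25+12-5=32; pred: 4+1-2=3
Step 3: prey: 32+16-4=44; pred: 3+0-1=2
Step 4: prey: 44+22-4=62; pred: 2+0-1=1
Step 5: prey: 62+31-3=90; pred: 1+0-0=1
Step 6: prey: 90+45-4=131; pred: 1+0-0=1
Step 7: prey: 131+65-6=190; pred: 1+1-0=2
Step 8: prey: 190+95-19=266; pred: 2+3-1=4
Step 9: prey: 266+133-53=346; pred: 4+10-2=12
Step 10: prey: 346+173-207=312; pred: 12+41-6=47
Step 11: prey: 312+156-733=0; pred: 47+146-23=170
Step 12: prey: 0+0-0=0; pred: 170+0-85=85
Max prey = 346 at step 9

Answer: 346 9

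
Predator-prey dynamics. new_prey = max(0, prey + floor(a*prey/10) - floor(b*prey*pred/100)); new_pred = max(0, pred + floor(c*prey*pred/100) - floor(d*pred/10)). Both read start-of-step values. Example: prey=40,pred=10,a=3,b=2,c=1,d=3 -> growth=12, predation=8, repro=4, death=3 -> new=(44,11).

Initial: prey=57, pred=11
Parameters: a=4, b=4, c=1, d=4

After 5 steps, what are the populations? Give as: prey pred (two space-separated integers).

Step 1: prey: 57+22-25=54; pred: 11+6-4=13
Step 2: prey: 54+21-28=47; pred: 13+7-5=15
Step 3: prey: 47+18-28=37; pred: 15+7-6=16
Step 4: prey: 37+14-23=28; pred: 16+5-6=15
Step 5: prey: 28+11-16=23; pred: 15+4-6=13

Answer: 23 13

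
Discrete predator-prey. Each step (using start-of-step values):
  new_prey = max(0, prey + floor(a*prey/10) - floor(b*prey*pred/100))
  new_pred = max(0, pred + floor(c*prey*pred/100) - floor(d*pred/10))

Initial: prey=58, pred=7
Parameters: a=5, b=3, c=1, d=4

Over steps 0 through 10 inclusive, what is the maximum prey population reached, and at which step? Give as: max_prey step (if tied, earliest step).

Step 1: prey: 58+29-12=75; pred: 7+4-2=9
Step 2: prey: 75+37-20=92; pred: 9+6-3=12
Step 3: prey: 92+46-33=105; pred: 12+11-4=19
Step 4: prey: 105+52-59=98; pred: 19+19-7=31
Step 5: prey: 98+49-91=56; pred: 31+30-12=49
Step 6: prey: 56+28-82=2; pred: 49+27-19=57
Step 7: prey: 2+1-3=0; pred: 57+1-22=36
Step 8: prey: 0+0-0=0; pred: 36+0-14=22
Step 9: prey: 0+0-0=0; pred: 22+0-8=14
Step 10: prey: 0+0-0=0; pred: 14+0-5=9
Max prey = 105 at step 3

Answer: 105 3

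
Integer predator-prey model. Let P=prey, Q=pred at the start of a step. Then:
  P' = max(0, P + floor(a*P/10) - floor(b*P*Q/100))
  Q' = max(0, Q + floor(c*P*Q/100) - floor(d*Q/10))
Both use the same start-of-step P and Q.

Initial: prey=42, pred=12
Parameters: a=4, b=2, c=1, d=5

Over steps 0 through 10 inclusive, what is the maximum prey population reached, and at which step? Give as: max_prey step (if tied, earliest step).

Answer: 91 6

Derivation:
Step 1: prey: 42+16-10=48; pred: 12+5-6=11
Step 2: prey: 48+19-10=57; pred: 11+5-5=11
Step 3: prey: 57+22-12=67; pred: 11+6-5=12
Step 4: prey: 67+26-16=77; pred: 12+8-6=14
Step 5: prey: 77+30-21=86; pred: 14+10-7=17
Step 6: prey: 86+34-29=91; pred: 17+14-8=23
Step 7: prey: 91+36-41=86; pred: 23+20-11=32
Step 8: prey: 86+34-55=65; pred: 32+27-16=43
Step 9: prey: 65+26-55=36; pred: 43+27-21=49
Step 10: prey: 36+14-35=15; pred: 49+17-24=42
Max prey = 91 at step 6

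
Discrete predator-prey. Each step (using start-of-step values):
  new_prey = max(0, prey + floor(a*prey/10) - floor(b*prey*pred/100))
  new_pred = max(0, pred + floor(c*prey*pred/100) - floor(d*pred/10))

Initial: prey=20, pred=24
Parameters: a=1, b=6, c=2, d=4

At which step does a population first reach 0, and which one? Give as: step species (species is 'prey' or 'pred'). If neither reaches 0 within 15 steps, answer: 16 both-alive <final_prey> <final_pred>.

Step 1: prey: 20+2-28=0; pred: 24+9-9=24
First extinction: prey at step 1

Answer: 1 prey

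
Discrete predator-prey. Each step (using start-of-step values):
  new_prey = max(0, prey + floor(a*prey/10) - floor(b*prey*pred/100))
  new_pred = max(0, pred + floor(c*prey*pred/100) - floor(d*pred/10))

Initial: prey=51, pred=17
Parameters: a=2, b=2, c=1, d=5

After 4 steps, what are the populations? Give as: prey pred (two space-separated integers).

Step 1: prey: 51+10-17=44; pred: 17+8-8=17
Step 2: prey: 44+8-14=38; pred: 17+7-8=16
Step 3: prey: 38+7-12=33; pred: 16+6-8=14
Step 4: prey: 33+6-9=30; pred: 14+4-7=11

Answer: 30 11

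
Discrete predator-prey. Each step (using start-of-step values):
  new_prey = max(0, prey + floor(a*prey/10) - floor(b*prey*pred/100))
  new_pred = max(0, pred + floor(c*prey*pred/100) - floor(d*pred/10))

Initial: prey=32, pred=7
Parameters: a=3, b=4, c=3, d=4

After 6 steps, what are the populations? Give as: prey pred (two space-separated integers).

Answer: 1 13

Derivation:
Step 1: prey: 32+9-8=33; pred: 7+6-2=11
Step 2: prey: 33+9-14=28; pred: 11+10-4=17
Step 3: prey: 28+8-19=17; pred: 17+14-6=25
Step 4: prey: 17+5-17=5; pred: 25+12-10=27
Step 5: prey: 5+1-5=1; pred: 27+4-10=21
Step 6: prey: 1+0-0=1; pred: 21+0-8=13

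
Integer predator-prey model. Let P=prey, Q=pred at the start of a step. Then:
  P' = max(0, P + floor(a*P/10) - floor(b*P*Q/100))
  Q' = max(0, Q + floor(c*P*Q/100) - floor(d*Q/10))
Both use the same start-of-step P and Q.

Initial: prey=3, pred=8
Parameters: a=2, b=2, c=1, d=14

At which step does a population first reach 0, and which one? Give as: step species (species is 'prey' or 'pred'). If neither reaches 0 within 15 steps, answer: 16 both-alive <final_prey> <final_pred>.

Answer: 1 pred

Derivation:
Step 1: prey: 3+0-0=3; pred: 8+0-11=0
First extinction: pred at step 1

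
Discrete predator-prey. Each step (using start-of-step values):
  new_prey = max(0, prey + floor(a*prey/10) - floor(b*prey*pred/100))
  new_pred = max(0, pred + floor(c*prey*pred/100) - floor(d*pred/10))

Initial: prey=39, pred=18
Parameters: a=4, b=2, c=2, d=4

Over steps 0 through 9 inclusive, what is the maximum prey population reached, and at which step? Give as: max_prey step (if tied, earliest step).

Answer: 40 1

Derivation:
Step 1: prey: 39+15-14=40; pred: 18+14-7=25
Step 2: prey: 40+16-20=36; pred: 25+20-10=35
Step 3: prey: 36+14-25=25; pred: 35+25-14=46
Step 4: prey: 25+10-23=12; pred: 46+23-18=51
Step 5: prey: 12+4-12=4; pred: 51+12-20=43
Step 6: prey: 4+1-3=2; pred: 43+3-17=29
Step 7: prey: 2+0-1=1; pred: 29+1-11=19
Step 8: prey: 1+0-0=1; pred: 19+0-7=12
Step 9: prey: 1+0-0=1; pred: 12+0-4=8
Max prey = 40 at step 1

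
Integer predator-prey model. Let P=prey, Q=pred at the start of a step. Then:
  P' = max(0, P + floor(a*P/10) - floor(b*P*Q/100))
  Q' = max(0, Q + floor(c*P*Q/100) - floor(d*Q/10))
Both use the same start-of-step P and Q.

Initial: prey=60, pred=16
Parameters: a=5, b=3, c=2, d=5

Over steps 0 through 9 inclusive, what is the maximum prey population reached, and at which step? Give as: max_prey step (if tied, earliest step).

Answer: 62 1

Derivation:
Step 1: prey: 60+30-28=62; pred: 16+19-8=27
Step 2: prey: 62+31-50=43; pred: 27+33-13=47
Step 3: prey: 43+21-60=4; pred: 47+40-23=64
Step 4: prey: 4+2-7=0; pred: 64+5-32=37
Step 5: prey: 0+0-0=0; pred: 37+0-18=19
Step 6: prey: 0+0-0=0; pred: 19+0-9=10
Step 7: prey: 0+0-0=0; pred: 10+0-5=5
Step 8: prey: 0+0-0=0; pred: 5+0-2=3
Step 9: prey: 0+0-0=0; pred: 3+0-1=2
Max prey = 62 at step 1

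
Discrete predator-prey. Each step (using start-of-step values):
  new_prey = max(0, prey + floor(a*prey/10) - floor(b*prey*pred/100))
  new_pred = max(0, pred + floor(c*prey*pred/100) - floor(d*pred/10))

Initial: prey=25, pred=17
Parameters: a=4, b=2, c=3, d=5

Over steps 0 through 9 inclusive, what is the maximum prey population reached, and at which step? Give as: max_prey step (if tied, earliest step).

Answer: 27 1

Derivation:
Step 1: prey: 25+10-8=27; pred: 17+12-8=21
Step 2: prey: 27+10-11=26; pred: 21+17-10=28
Step 3: prey: 26+10-14=22; pred: 28+21-14=35
Step 4: prey: 22+8-15=15; pred: 35+23-17=41
Step 5: prey: 15+6-12=9; pred: 41+18-20=39
Step 6: prey: 9+3-7=5; pred: 39+10-19=30
Step 7: prey: 5+2-3=4; pred: 30+4-15=19
Step 8: prey: 4+1-1=4; pred: 19+2-9=12
Step 9: prey: 4+1-0=5; pred: 12+1-6=7
Max prey = 27 at step 1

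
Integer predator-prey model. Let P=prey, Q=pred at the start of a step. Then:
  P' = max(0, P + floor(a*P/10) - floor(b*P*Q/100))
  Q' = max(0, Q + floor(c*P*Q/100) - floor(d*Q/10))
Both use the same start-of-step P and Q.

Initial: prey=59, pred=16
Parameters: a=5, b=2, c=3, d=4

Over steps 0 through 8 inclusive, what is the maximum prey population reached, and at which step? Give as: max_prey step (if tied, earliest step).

Step 1: prey: 59+29-18=70; pred: 16+28-6=38
Step 2: prey: 70+35-53=52; pred: 38+79-15=102
Step 3: prey: 52+26-106=0; pred: 102+159-40=221
Step 4: prey: 0+0-0=0; pred: 221+0-88=133
Step 5: prey: 0+0-0=0; pred: 133+0-53=80
Step 6: prey: 0+0-0=0; pred: 80+0-32=48
Step 7: prey: 0+0-0=0; pred: 48+0-19=29
Step 8: prey: 0+0-0=0; pred: 29+0-11=18
Max prey = 70 at step 1

Answer: 70 1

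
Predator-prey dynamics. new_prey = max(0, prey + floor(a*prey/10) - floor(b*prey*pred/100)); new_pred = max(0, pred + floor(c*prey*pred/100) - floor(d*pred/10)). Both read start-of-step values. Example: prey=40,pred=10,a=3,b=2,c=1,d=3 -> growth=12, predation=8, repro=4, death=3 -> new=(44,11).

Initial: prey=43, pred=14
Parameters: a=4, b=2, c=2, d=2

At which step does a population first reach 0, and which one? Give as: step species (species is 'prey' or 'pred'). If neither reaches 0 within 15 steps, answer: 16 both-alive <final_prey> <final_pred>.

Answer: 4 prey

Derivation:
Step 1: prey: 43+17-12=48; pred: 14+12-2=24
Step 2: prey: 48+19-23=44; pred: 24+23-4=43
Step 3: prey: 44+17-37=24; pred: 43+37-8=72
Step 4: prey: 24+9-34=0; pred: 72+34-14=92
First extinction: prey at step 4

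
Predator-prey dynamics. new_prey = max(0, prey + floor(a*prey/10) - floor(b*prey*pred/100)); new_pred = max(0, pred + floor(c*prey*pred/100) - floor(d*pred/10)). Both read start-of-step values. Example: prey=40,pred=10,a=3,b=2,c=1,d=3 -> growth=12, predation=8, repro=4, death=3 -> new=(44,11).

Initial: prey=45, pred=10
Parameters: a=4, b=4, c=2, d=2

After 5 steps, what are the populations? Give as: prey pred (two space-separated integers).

Answer: 0 33

Derivation:
Step 1: prey: 45+18-18=45; pred: 10+9-2=17
Step 2: prey: 45+18-30=33; pred: 17+15-3=29
Step 3: prey: 33+13-38=8; pred: 29+19-5=43
Step 4: prey: 8+3-13=0; pred: 43+6-8=41
Step 5: prey: 0+0-0=0; pred: 41+0-8=33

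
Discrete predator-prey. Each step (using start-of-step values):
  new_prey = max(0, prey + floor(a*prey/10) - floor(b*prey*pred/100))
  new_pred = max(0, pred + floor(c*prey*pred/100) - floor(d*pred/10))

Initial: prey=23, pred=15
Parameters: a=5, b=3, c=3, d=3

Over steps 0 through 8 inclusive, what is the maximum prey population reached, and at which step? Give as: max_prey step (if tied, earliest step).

Answer: 24 1

Derivation:
Step 1: prey: 23+11-10=24; pred: 15+10-4=21
Step 2: prey: 24+12-15=21; pred: 21+15-6=30
Step 3: prey: 21+10-18=13; pred: 30+18-9=39
Step 4: prey: 13+6-15=4; pred: 39+15-11=43
Step 5: prey: 4+2-5=1; pred: 43+5-12=36
Step 6: prey: 1+0-1=0; pred: 36+1-10=27
Step 7: prey: 0+0-0=0; pred: 27+0-8=19
Step 8: prey: 0+0-0=0; pred: 19+0-5=14
Max prey = 24 at step 1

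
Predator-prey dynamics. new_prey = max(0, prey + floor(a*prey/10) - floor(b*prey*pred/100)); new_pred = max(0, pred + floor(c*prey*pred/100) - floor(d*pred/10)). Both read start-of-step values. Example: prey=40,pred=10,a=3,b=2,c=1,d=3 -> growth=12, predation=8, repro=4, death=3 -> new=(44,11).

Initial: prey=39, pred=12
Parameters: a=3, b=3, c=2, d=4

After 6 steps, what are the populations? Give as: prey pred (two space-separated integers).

Answer: 4 13

Derivation:
Step 1: prey: 39+11-14=36; pred: 12+9-4=17
Step 2: prey: 36+10-18=28; pred: 17+12-6=23
Step 3: prey: 28+8-19=17; pred: 23+12-9=26
Step 4: prey: 17+5-13=9; pred: 26+8-10=24
Step 5: prey: 9+2-6=5; pred: 24+4-9=19
Step 6: prey: 5+1-2=4; pred: 19+1-7=13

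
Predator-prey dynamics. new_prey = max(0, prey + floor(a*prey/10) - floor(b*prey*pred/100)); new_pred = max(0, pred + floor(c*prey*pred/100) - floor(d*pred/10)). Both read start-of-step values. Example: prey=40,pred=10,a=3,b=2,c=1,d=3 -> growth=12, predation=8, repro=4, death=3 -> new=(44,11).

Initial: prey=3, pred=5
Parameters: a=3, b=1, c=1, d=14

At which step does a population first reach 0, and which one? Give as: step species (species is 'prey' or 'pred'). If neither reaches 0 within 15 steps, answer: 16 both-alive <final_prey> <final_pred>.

Step 1: prey: 3+0-0=3; pred: 5+0-7=0
First extinction: pred at step 1

Answer: 1 pred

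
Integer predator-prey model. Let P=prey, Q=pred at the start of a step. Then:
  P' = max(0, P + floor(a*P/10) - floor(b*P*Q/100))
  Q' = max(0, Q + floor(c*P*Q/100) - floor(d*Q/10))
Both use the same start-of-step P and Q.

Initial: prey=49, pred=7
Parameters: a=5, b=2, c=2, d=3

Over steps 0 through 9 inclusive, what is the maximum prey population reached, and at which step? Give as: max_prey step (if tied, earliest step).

Answer: 92 3

Derivation:
Step 1: prey: 49+24-6=67; pred: 7+6-2=11
Step 2: prey: 67+33-14=86; pred: 11+14-3=22
Step 3: prey: 86+43-37=92; pred: 22+37-6=53
Step 4: prey: 92+46-97=41; pred: 53+97-15=135
Step 5: prey: 41+20-110=0; pred: 135+110-40=205
Step 6: prey: 0+0-0=0; pred: 205+0-61=144
Step 7: prey: 0+0-0=0; pred: 144+0-43=101
Step 8: prey: 0+0-0=0; pred: 101+0-30=71
Step 9: prey: 0+0-0=0; pred: 71+0-21=50
Max prey = 92 at step 3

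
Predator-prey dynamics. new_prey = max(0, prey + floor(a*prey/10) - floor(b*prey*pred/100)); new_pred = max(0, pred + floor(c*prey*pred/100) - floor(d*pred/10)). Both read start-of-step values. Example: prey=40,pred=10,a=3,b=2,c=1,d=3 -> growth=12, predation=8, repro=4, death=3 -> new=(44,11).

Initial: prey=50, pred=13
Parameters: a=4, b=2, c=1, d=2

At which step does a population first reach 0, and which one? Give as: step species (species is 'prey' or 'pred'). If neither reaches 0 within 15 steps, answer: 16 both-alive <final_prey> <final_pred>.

Step 1: prey: 50+20-13=57; pred: 13+6-2=17
Step 2: prey: 57+22-19=60; pred: 17+9-3=23
Step 3: prey: 60+24-27=57; pred: 23+13-4=32
Step 4: prey: 57+22-36=43; pred: 32+18-6=44
Step 5: prey: 43+17-37=23; pred: 44+18-8=54
Step 6: prey: 23+9-24=8; pred: 54+12-10=56
Step 7: prey: 8+3-8=3; pred: 56+4-11=49
Step 8: prey: 3+1-2=2; pred: 49+1-9=41
Step 9: prey: 2+0-1=1; pred: 41+0-8=33
Step 10: prey: 1+0-0=1; pred: 33+0-6=27
Step 11: prey: 1+0-0=1; pred: 27+0-5=22
Step 12: prey: 1+0-0=1; pred: 22+0-4=18
Step 13: prey: 1+0-0=1; pred: 18+0-3=15
Step 14: prey: 1+0-0=1; pred: 15+0-3=12
Step 15: prey: 1+0-0=1; pred: 12+0-2=10
No extinction within 15 steps

Answer: 16 both-alive 1 10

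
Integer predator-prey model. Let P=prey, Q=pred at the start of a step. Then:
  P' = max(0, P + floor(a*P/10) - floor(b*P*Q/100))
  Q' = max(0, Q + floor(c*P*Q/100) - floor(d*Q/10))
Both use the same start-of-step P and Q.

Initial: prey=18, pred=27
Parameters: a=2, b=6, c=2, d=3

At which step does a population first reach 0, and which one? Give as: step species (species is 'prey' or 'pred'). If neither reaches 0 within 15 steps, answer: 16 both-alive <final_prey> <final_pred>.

Step 1: prey: 18+3-29=0; pred: 27+9-8=28
First extinction: prey at step 1

Answer: 1 prey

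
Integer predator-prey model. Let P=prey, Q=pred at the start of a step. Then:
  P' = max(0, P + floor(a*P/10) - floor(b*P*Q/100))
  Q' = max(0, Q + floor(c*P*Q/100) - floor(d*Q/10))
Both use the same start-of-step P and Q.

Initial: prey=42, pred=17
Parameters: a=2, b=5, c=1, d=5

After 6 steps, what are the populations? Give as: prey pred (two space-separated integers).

Answer: 3 1

Derivation:
Step 1: prey: 42+8-35=15; pred: 17+7-8=16
Step 2: prey: 15+3-12=6; pred: 16+2-8=10
Step 3: prey: 6+1-3=4; pred: 10+0-5=5
Step 4: prey: 4+0-1=3; pred: 5+0-2=3
Step 5: prey: 3+0-0=3; pred: 3+0-1=2
Step 6: prey: 3+0-0=3; pred: 2+0-1=1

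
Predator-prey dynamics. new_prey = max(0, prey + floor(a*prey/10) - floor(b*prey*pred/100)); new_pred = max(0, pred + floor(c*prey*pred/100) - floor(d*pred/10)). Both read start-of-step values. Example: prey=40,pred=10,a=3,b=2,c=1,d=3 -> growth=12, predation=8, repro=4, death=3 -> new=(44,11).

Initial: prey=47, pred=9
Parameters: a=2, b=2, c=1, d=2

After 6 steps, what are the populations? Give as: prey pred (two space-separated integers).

Step 1: prey: 47+9-8=48; pred: 9+4-1=12
Step 2: prey: 48+9-11=46; pred: 12+5-2=15
Step 3: prey: 46+9-13=42; pred: 15+6-3=18
Step 4: prey: 42+8-15=35; pred: 18+7-3=22
Step 5: prey: 35+7-15=27; pred: 22+7-4=25
Step 6: prey: 27+5-13=19; pred: 25+6-5=26

Answer: 19 26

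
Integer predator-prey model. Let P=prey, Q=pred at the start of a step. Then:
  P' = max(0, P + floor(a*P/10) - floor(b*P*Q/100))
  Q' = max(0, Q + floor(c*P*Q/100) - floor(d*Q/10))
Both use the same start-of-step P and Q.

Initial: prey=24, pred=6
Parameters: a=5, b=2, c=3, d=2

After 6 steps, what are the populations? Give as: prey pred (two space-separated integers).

Answer: 0 138

Derivation:
Step 1: prey: 24+12-2=34; pred: 6+4-1=9
Step 2: prey: 34+17-6=45; pred: 9+9-1=17
Step 3: prey: 45+22-15=52; pred: 17+22-3=36
Step 4: prey: 52+26-37=41; pred: 36+56-7=85
Step 5: prey: 41+20-69=0; pred: 85+104-17=172
Step 6: prey: 0+0-0=0; pred: 172+0-34=138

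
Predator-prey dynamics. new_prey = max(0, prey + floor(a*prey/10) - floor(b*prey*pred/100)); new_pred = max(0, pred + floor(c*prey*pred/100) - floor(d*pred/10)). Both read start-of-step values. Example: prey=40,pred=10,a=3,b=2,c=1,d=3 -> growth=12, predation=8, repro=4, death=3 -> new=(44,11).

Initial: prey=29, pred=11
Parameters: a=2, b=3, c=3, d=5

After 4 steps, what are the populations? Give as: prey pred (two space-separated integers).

Step 1: prey: 29+5-9=25; pred: 11+9-5=15
Step 2: prey: 25+5-11=19; pred: 15+11-7=19
Step 3: prey: 19+3-10=12; pred: 19+10-9=20
Step 4: prey: 12+2-7=7; pred: 20+7-10=17

Answer: 7 17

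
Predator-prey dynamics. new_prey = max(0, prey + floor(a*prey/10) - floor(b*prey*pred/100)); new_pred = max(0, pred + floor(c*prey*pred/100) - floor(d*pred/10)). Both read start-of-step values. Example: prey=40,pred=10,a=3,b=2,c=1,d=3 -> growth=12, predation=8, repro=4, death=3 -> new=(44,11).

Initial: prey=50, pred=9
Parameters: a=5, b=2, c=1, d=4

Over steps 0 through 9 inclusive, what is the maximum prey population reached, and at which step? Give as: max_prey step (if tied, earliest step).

Step 1: prey: 50+25-9=66; pred: 9+4-3=10
Step 2: prey: 66+33-13=86; pred: 10+6-4=12
Step 3: prey: 86+43-20=109; pred: 12+10-4=18
Step 4: prey: 109+54-39=124; pred: 18+19-7=30
Step 5: prey: 124+62-74=112; pred: 30+37-12=55
Step 6: prey: 112+56-123=45; pred: 55+61-22=94
Step 7: prey: 45+22-84=0; pred: 94+42-37=99
Step 8: prey: 0+0-0=0; pred: 99+0-39=60
Step 9: prey: 0+0-0=0; pred: 60+0-24=36
Max prey = 124 at step 4

Answer: 124 4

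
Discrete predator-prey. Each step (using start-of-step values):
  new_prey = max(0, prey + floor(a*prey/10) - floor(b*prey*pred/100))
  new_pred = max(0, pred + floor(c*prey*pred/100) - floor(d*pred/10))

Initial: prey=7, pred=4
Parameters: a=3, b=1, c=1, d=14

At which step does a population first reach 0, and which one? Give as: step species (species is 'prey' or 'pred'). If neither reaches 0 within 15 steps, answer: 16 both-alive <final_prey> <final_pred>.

Step 1: prey: 7+2-0=9; pred: 4+0-5=0
First extinction: pred at step 1

Answer: 1 pred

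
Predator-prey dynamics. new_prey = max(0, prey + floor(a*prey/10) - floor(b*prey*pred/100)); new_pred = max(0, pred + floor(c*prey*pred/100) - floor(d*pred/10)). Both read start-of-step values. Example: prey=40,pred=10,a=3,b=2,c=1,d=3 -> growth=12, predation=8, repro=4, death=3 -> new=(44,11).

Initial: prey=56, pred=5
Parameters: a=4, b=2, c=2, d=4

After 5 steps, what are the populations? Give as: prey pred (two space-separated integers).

Step 1: prey: 56+22-5=73; pred: 5+5-2=8
Step 2: prey: 73+29-11=91; pred: 8+11-3=16
Step 3: prey: 91+36-29=98; pred: 16+29-6=39
Step 4: prey: 98+39-76=61; pred: 39+76-15=100
Step 5: prey: 61+24-122=0; pred: 100+122-40=182

Answer: 0 182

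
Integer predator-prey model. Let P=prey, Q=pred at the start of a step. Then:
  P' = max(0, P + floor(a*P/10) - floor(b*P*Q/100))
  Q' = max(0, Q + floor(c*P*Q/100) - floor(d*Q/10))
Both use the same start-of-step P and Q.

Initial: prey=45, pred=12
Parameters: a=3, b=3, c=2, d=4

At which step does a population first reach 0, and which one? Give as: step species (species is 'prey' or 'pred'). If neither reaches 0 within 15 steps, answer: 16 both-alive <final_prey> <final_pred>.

Step 1: prey: 45+13-16=42; pred: 12+10-4=18
Step 2: prey: 42+12-22=32; pred: 18+15-7=26
Step 3: prey: 32+9-24=17; pred: 26+16-10=32
Step 4: prey: 17+5-16=6; pred: 32+10-12=30
Step 5: prey: 6+1-5=2; pred: 30+3-12=21
Step 6: prey: 2+0-1=1; pred: 21+0-8=13
Step 7: prey: 1+0-0=1; pred: 13+0-5=8
Step 8: prey: 1+0-0=1; pred: 8+0-3=5
Step 9: prey: 1+0-0=1; pred: 5+0-2=3
Step 10: prey: 1+0-0=1; pred: 3+0-1=2
Step 11: prey: 1+0-0=1; pred: 2+0-0=2
Steps 12-15: state stable at prey=1, pred=2 (no change)
No extinction within 15 steps

Answer: 16 both-alive 1 2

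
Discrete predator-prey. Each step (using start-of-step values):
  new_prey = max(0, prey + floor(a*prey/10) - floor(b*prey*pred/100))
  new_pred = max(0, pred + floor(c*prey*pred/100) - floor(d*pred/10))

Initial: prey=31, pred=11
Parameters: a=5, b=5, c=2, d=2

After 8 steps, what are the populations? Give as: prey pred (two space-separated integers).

Answer: 0 12

Derivation:
Step 1: prey: 31+15-17=29; pred: 11+6-2=15
Step 2: prey: 29+14-21=22; pred: 15+8-3=20
Step 3: prey: 22+11-22=11; pred: 20+8-4=24
Step 4: prey: 11+5-13=3; pred: 24+5-4=25
Step 5: prey: 3+1-3=1; pred: 25+1-5=21
Step 6: prey: 1+0-1=0; pred: 21+0-4=17
Step 7: prey: 0+0-0=0; pred: 17+0-3=14
Step 8: prey: 0+0-0=0; pred: 14+0-2=12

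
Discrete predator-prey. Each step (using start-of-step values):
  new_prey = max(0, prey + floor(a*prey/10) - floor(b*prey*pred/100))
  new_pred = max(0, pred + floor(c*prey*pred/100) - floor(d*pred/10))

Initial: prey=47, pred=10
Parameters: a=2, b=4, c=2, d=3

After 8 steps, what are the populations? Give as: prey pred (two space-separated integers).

Step 1: prey: 47+9-18=38; pred: 10+9-3=16
Step 2: prey: 38+7-24=21; pred: 16+12-4=24
Step 3: prey: 21+4-20=5; pred: 24+10-7=27
Step 4: prey: 5+1-5=1; pred: 27+2-8=21
Step 5: prey: 1+0-0=1; pred: 21+0-6=15
Step 6: prey: 1+0-0=1; pred: 15+0-4=11
Step 7: prey: 1+0-0=1; pred: 11+0-3=8
Step 8: prey: 1+0-0=1; pred: 8+0-2=6

Answer: 1 6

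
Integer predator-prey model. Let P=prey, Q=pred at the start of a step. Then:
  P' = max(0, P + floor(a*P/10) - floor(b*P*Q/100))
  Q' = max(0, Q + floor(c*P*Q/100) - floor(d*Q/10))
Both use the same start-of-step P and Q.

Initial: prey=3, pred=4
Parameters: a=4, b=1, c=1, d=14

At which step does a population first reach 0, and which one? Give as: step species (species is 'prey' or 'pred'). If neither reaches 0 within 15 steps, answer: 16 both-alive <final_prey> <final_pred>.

Answer: 1 pred

Derivation:
Step 1: prey: 3+1-0=4; pred: 4+0-5=0
First extinction: pred at step 1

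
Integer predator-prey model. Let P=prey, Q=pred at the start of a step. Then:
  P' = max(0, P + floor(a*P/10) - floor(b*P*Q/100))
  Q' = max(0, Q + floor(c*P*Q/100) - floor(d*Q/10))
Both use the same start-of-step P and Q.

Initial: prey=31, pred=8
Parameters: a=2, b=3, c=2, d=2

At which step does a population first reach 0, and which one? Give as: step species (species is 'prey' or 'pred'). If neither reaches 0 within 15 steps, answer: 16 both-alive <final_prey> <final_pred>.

Answer: 16 both-alive 1 5

Derivation:
Step 1: prey: 31+6-7=30; pred: 8+4-1=11
Step 2: prey: 30+6-9=27; pred: 11+6-2=15
Step 3: prey: 27+5-12=20; pred: 15+8-3=20
Step 4: prey: 20+4-12=12; pred: 20+8-4=24
Step 5: prey: 12+2-8=6; pred: 24+5-4=25
Step 6: prey: 6+1-4=3; pred: 25+3-5=23
Step 7: prey: 3+0-2=1; pred: 23+1-4=20
Step 8: prey: 1+0-0=1; pred: 20+0-4=16
Step 9: prey: 1+0-0=1; pred: 16+0-3=13
Step 10: prey: 1+0-0=1; pred: 13+0-2=11
Step 11: prey: 1+0-0=1; pred: 11+0-2=9
Step 12: prey: 1+0-0=1; pred: 9+0-1=8
Step 13: prey: 1+0-0=1; pred: 8+0-1=7
Step 14: prey: 1+0-0=1; pred: 7+0-1=6
Step 15: prey: 1+0-0=1; pred: 6+0-1=5
No extinction within 15 steps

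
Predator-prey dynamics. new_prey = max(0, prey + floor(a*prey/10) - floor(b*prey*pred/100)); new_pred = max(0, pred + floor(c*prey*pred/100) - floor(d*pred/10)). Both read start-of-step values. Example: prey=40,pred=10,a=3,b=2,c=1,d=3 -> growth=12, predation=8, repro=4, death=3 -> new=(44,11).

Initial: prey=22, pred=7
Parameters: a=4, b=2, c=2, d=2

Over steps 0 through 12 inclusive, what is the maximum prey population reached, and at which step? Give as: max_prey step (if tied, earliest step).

Answer: 41 4

Derivation:
Step 1: prey: 22+8-3=27; pred: 7+3-1=9
Step 2: prey: 27+10-4=33; pred: 9+4-1=12
Step 3: prey: 33+13-7=39; pred: 12+7-2=17
Step 4: prey: 39+15-13=41; pred: 17+13-3=27
Step 5: prey: 41+16-22=35; pred: 27+22-5=44
Step 6: prey: 35+14-30=19; pred: 44+30-8=66
Step 7: prey: 19+7-25=1; pred: 66+25-13=78
Step 8: prey: 1+0-1=0; pred: 78+1-15=64
Step 9: prey: 0+0-0=0; pred: 64+0-12=52
Step 10: prey: 0+0-0=0; pred: 52+0-10=42
Step 11: prey: 0+0-0=0; pred: 42+0-8=34
Step 12: prey: 0+0-0=0; pred: 34+0-6=28
Max prey = 41 at step 4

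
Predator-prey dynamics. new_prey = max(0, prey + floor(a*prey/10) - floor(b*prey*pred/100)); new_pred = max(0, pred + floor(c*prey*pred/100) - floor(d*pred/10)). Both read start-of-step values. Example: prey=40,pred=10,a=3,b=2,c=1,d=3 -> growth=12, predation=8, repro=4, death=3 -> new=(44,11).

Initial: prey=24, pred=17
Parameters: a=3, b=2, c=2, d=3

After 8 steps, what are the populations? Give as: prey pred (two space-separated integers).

Step 1: prey: 24+7-8=23; pred: 17+8-5=20
Step 2: prey: 23+6-9=20; pred: 20+9-6=23
Step 3: prey: 20+6-9=17; pred: 23+9-6=26
Step 4: prey: 17+5-8=14; pred: 26+8-7=27
Step 5: prey: 14+4-7=11; pred: 27+7-8=26
Step 6: prey: 11+3-5=9; pred: 26+5-7=24
Step 7: prey: 9+2-4=7; pred: 24+4-7=21
Step 8: prey: 7+2-2=7; pred: 21+2-6=17

Answer: 7 17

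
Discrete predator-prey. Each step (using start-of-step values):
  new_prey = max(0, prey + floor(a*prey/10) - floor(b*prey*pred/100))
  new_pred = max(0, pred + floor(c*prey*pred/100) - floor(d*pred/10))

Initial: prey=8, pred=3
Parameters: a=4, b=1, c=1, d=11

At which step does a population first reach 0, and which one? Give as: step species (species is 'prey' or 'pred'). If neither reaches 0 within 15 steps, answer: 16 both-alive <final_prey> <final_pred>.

Step 1: prey: 8+3-0=11; pred: 3+0-3=0
First extinction: pred at step 1

Answer: 1 pred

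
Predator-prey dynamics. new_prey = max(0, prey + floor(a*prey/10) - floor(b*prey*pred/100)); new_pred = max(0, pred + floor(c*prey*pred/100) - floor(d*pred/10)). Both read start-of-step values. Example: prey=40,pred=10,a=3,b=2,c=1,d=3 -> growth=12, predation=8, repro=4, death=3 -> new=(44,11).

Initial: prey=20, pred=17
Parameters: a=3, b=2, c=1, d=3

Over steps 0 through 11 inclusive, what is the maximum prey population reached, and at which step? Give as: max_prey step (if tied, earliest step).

Answer: 47 11

Derivation:
Step 1: prey: 20+6-6=20; pred: 17+3-5=15
Step 2: prey: 20+6-6=20; pred: 15+3-4=14
Step 3: prey: 20+6-5=21; pred: 14+2-4=12
Step 4: prey: 21+6-5=22; pred: 12+2-3=11
Step 5: prey: 22+6-4=24; pred: 11+2-3=10
Step 6: prey: 24+7-4=27; pred: 10+2-3=9
Step 7: prey: 27+8-4=31; pred: 9+2-2=9
Step 8: prey: 31+9-5=35; pred: 9+2-2=9
Step 9: prey: 35+10-6=39; pred: 9+3-2=10
Step 10: prey: 39+11-7=43; pred: 10+3-3=10
Step 11: prey: 43+12-8=47; pred: 10+4-3=11
Max prey = 47 at step 11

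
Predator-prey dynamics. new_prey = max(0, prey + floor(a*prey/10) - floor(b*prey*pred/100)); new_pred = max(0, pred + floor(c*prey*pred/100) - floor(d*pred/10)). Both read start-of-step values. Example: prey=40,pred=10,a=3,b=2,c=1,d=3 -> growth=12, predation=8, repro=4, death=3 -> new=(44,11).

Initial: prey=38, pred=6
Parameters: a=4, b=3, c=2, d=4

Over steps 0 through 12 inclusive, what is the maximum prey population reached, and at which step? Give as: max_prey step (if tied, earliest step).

Step 1: prey: 38+15-6=47; pred: 6+4-2=8
Step 2: prey: 47+18-11=54; pred: 8+7-3=12
Step 3: prey: 54+21-19=56; pred: 12+12-4=20
Step 4: prey: 56+22-33=45; pred: 20+22-8=34
Step 5: prey: 45+18-45=18; pred: 34+30-13=51
Step 6: prey: 18+7-27=0; pred: 51+18-20=49
Step 7: prey: 0+0-0=0; pred: 49+0-19=30
Step 8: prey: 0+0-0=0; pred: 30+0-12=18
Step 9: prey: 0+0-0=0; pred: 18+0-7=11
Step 10: prey: 0+0-0=0; pred: 11+0-4=7
Step 11: prey: 0+0-0=0; pred: 7+0-2=5
Step 12: prey: 0+0-0=0; pred: 5+0-2=3
Max prey = 56 at step 3

Answer: 56 3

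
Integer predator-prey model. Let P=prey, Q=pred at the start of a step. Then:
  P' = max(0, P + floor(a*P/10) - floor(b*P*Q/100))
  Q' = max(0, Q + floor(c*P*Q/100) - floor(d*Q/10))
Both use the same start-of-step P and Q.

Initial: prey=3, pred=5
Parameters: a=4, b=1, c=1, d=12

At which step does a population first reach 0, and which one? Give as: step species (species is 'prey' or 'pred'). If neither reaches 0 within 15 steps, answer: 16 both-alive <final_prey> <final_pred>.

Step 1: prey: 3+1-0=4; pred: 5+0-6=0
First extinction: pred at step 1

Answer: 1 pred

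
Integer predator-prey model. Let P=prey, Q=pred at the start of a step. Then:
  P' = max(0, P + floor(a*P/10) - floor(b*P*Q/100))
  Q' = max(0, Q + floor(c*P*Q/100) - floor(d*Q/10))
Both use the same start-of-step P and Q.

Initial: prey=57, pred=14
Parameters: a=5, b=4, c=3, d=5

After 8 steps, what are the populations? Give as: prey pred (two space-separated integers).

Answer: 0 2

Derivation:
Step 1: prey: 57+28-31=54; pred: 14+23-7=30
Step 2: prey: 54+27-64=17; pred: 30+48-15=63
Step 3: prey: 17+8-42=0; pred: 63+32-31=64
Step 4: prey: 0+0-0=0; pred: 64+0-32=32
Step 5: prey: 0+0-0=0; pred: 32+0-16=16
Step 6: prey: 0+0-0=0; pred: 16+0-8=8
Step 7: prey: 0+0-0=0; pred: 8+0-4=4
Step 8: prey: 0+0-0=0; pred: 4+0-2=2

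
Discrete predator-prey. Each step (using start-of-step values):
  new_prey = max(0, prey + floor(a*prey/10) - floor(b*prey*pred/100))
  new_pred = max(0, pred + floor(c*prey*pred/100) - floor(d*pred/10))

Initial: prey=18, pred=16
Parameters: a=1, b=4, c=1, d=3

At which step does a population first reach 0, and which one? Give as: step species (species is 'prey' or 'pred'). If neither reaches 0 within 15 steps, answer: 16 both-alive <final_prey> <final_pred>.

Answer: 16 both-alive 3 3

Derivation:
Step 1: prey: 18+1-11=8; pred: 16+2-4=14
Step 2: prey: 8+0-4=4; pred: 14+1-4=11
Step 3: prey: 4+0-1=3; pred: 11+0-3=8
Step 4: prey: 3+0-0=3; pred: 8+0-2=6
Step 5: prey: 3+0-0=3; pred: 6+0-1=5
Step 6: prey: 3+0-0=3; pred: 5+0-1=4
Step 7: prey: 3+0-0=3; pred: 4+0-1=3
Step 8: prey: 3+0-0=3; pred: 3+0-0=3
Steps 9-15: state stable at prey=3, pred=3 (no change)
No extinction within 15 steps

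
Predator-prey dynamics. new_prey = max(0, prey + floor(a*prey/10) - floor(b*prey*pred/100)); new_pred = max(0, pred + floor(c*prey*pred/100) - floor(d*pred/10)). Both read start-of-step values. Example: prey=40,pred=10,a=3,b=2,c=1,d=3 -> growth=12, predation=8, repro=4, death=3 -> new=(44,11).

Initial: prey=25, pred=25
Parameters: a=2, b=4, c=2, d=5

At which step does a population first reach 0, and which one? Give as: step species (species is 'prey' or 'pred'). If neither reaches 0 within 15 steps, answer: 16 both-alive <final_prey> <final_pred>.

Step 1: prey: 25+5-25=5; pred: 25+12-12=25
Step 2: prey: 5+1-5=1; pred: 25+2-12=15
Step 3: prey: 1+0-0=1; pred: 15+0-7=8
Step 4: prey: 1+0-0=1; pred: 8+0-4=4
Step 5: prey: 1+0-0=1; pred: 4+0-2=2
Step 6: prey: 1+0-0=1; pred: 2+0-1=1
Step 7: prey: 1+0-0=1; pred: 1+0-0=1
Steps 8-15: state stable at prey=1, pred=1 (no change)
No extinction within 15 steps

Answer: 16 both-alive 1 1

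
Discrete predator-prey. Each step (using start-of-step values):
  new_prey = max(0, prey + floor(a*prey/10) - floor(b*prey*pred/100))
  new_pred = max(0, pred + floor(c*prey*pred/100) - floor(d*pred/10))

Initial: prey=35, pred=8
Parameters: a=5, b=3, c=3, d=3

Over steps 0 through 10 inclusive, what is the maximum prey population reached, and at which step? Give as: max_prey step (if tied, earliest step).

Answer: 48 2

Derivation:
Step 1: prey: 35+17-8=44; pred: 8+8-2=14
Step 2: prey: 44+22-18=48; pred: 14+18-4=28
Step 3: prey: 48+24-40=32; pred: 28+40-8=60
Step 4: prey: 32+16-57=0; pred: 60+57-18=99
Step 5: prey: 0+0-0=0; pred: 99+0-29=70
Step 6: prey: 0+0-0=0; pred: 70+0-21=49
Step 7: prey: 0+0-0=0; pred: 49+0-14=35
Step 8: prey: 0+0-0=0; pred: 35+0-10=25
Step 9: prey: 0+0-0=0; pred: 25+0-7=18
Step 10: prey: 0+0-0=0; pred: 18+0-5=13
Max prey = 48 at step 2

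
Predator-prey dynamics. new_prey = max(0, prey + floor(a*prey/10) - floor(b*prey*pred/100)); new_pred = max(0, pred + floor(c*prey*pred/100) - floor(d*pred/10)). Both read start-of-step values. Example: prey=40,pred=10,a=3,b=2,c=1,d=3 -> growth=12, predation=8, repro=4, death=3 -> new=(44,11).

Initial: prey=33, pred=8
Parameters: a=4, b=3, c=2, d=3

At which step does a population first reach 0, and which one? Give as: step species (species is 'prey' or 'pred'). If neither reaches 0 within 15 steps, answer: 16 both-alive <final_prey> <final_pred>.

Step 1: prey: 33+13-7=39; pred: 8+5-2=11
Step 2: prey: 39+15-12=42; pred: 11+8-3=16
Step 3: prey: 42+16-20=38; pred: 16+13-4=25
Step 4: prey: 38+15-28=25; pred: 25+19-7=37
Step 5: prey: 25+10-27=8; pred: 37+18-11=44
Step 6: prey: 8+3-10=1; pred: 44+7-13=38
Step 7: prey: 1+0-1=0; pred: 38+0-11=27
First extinction: prey at step 7

Answer: 7 prey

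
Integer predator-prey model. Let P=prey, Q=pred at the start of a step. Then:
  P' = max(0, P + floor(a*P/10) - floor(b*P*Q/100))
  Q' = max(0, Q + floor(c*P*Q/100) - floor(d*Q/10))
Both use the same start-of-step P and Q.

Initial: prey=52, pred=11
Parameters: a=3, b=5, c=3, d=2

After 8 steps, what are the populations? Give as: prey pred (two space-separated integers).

Step 1: prey: 52+15-28=39; pred: 11+17-2=26
Step 2: prey: 39+11-50=0; pred: 26+30-5=51
Step 3: prey: 0+0-0=0; pred: 51+0-10=41
Step 4: prey: 0+0-0=0; pred: 41+0-8=33
Step 5: prey: 0+0-0=0; pred: 33+0-6=27
Step 6: prey: 0+0-0=0; pred: 27+0-5=22
Step 7: prey: 0+0-0=0; pred: 22+0-4=18
Step 8: prey: 0+0-0=0; pred: 18+0-3=15

Answer: 0 15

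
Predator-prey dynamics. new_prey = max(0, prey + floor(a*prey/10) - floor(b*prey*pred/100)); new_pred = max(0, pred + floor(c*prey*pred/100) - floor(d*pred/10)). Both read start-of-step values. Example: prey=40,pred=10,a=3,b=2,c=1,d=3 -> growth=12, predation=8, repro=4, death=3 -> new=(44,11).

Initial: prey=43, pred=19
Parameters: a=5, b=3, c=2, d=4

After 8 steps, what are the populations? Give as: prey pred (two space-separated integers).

Answer: 0 5

Derivation:
Step 1: prey: 43+21-24=40; pred: 19+16-7=28
Step 2: prey: 40+20-33=27; pred: 28+22-11=39
Step 3: prey: 27+13-31=9; pred: 39+21-15=45
Step 4: prey: 9+4-12=1; pred: 45+8-18=35
Step 5: prey: 1+0-1=0; pred: 35+0-14=21
Step 6: prey: 0+0-0=0; pred: 21+0-8=13
Step 7: prey: 0+0-0=0; pred: 13+0-5=8
Step 8: prey: 0+0-0=0; pred: 8+0-3=5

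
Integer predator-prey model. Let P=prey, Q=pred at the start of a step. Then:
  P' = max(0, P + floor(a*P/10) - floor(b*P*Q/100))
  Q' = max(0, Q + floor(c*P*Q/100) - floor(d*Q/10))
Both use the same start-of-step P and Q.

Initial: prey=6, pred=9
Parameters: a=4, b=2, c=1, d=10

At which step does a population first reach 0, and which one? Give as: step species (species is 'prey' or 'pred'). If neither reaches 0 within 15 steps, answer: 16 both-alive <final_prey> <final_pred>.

Step 1: prey: 6+2-1=7; pred: 9+0-9=0
First extinction: pred at step 1

Answer: 1 pred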